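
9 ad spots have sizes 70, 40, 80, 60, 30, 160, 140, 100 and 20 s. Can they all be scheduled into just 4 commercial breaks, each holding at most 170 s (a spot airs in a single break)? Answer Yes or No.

Total = 700 s; ⌈700/170⌉ = 5.
At least 5 commercial breaks are required, but only 4 are allowed.

No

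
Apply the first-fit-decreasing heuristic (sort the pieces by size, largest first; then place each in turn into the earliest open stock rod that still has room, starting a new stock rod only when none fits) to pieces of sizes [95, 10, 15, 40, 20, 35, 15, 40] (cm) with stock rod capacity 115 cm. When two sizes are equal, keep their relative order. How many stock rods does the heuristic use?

3

Sorted descending: 95, 40, 40, 35, 20, 15, 15, 10.
  95 → stock rod 1 (new)  [load 95/115]
  40 → stock rod 2 (new)  [load 40/115]
  40 → stock rod 2  [load 80/115]
  35 → stock rod 2  [load 115/115]
  20 → stock rod 1  [load 115/115]
  15 → stock rod 3 (new)  [load 15/115]
  15 → stock rod 3  [load 30/115]
  10 → stock rod 3  [load 40/115]
3 stock rods opened.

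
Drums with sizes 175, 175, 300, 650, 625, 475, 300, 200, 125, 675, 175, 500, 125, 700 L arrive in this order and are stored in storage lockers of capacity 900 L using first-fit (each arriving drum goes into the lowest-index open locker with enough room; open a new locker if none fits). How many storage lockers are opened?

7

  175 → locker 1 (new)  [load 175/900]
  175 → locker 1  [load 350/900]
  300 → locker 1  [load 650/900]
  650 → locker 2 (new)  [load 650/900]
  625 → locker 3 (new)  [load 625/900]
  475 → locker 4 (new)  [load 475/900]
  300 → locker 4  [load 775/900]
  200 → locker 1  [load 850/900]
  125 → locker 2  [load 775/900]
  675 → locker 5 (new)  [load 675/900]
  175 → locker 3  [load 800/900]
  500 → locker 6 (new)  [load 500/900]
  125 → locker 2  [load 900/900]
  700 → locker 7 (new)  [load 700/900]
7 storage lockers opened.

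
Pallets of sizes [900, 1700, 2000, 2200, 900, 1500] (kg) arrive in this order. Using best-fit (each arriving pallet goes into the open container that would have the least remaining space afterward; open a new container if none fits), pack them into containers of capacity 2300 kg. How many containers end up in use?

  900 → container 1 (new)  [load 900/2300]
  1700 → container 2 (new)  [load 1700/2300]
  2000 → container 3 (new)  [load 2000/2300]
  2200 → container 4 (new)  [load 2200/2300]
  900 → container 1  [load 1800/2300]
  1500 → container 5 (new)  [load 1500/2300]
5 containers opened.

5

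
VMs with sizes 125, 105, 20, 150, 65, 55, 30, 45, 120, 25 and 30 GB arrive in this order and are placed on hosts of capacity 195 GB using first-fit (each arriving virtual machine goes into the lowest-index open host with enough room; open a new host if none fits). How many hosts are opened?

5

  125 → host 1 (new)  [load 125/195]
  105 → host 2 (new)  [load 105/195]
  20 → host 1  [load 145/195]
  150 → host 3 (new)  [load 150/195]
  65 → host 2  [load 170/195]
  55 → host 4 (new)  [load 55/195]
  30 → host 1  [load 175/195]
  45 → host 3  [load 195/195]
  120 → host 4  [load 175/195]
  25 → host 2  [load 195/195]
  30 → host 5 (new)  [load 30/195]
5 hosts opened.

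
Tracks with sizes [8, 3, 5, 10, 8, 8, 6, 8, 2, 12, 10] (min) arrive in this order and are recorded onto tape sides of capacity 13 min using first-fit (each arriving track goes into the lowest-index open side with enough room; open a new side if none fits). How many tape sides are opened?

  8 → side 1 (new)  [load 8/13]
  3 → side 1  [load 11/13]
  5 → side 2 (new)  [load 5/13]
  10 → side 3 (new)  [load 10/13]
  8 → side 2  [load 13/13]
  8 → side 4 (new)  [load 8/13]
  6 → side 5 (new)  [load 6/13]
  8 → side 6 (new)  [load 8/13]
  2 → side 1  [load 13/13]
  12 → side 7 (new)  [load 12/13]
  10 → side 8 (new)  [load 10/13]
8 tape sides opened.

8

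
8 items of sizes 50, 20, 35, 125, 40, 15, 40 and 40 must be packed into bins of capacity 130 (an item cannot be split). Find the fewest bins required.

Total = 125 + 50 + 40 + 40 + 40 + 35 + 20 + 15 = 365.
Lower bound: ⌈365/130⌉ = 3 bins.
A packing using 3 bins:
  bin 1: 125 = 125
  bin 2: 50 + 40 + 40 = 130
  bin 3: 40 + 35 + 20 + 15 = 110
This matches the lower bound, so 3 is optimal.

3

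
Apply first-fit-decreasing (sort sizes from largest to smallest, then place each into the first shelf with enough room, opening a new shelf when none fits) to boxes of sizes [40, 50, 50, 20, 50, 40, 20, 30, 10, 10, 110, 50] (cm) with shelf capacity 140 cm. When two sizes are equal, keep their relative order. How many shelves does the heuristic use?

Sorted descending: 110, 50, 50, 50, 50, 40, 40, 30, 20, 20, 10, 10.
  110 → shelf 1 (new)  [load 110/140]
  50 → shelf 2 (new)  [load 50/140]
  50 → shelf 2  [load 100/140]
  50 → shelf 3 (new)  [load 50/140]
  50 → shelf 3  [load 100/140]
  40 → shelf 2  [load 140/140]
  40 → shelf 3  [load 140/140]
  30 → shelf 1  [load 140/140]
  20 → shelf 4 (new)  [load 20/140]
  20 → shelf 4  [load 40/140]
  10 → shelf 4  [load 50/140]
  10 → shelf 4  [load 60/140]
4 shelves opened.

4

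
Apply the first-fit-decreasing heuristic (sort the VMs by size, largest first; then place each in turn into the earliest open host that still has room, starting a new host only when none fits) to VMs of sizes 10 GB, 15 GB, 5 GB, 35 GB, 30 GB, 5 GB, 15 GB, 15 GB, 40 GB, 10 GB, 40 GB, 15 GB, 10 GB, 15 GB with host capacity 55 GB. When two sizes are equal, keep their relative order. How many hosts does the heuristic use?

5

Sorted descending: 40, 40, 35, 30, 15, 15, 15, 15, 15, 10, 10, 10, 5, 5.
  40 → host 1 (new)  [load 40/55]
  40 → host 2 (new)  [load 40/55]
  35 → host 3 (new)  [load 35/55]
  30 → host 4 (new)  [load 30/55]
  15 → host 1  [load 55/55]
  15 → host 2  [load 55/55]
  15 → host 3  [load 50/55]
  15 → host 4  [load 45/55]
  15 → host 5 (new)  [load 15/55]
  10 → host 4  [load 55/55]
  10 → host 5  [load 25/55]
  10 → host 5  [load 35/55]
  5 → host 3  [load 55/55]
  5 → host 5  [load 40/55]
5 hosts opened.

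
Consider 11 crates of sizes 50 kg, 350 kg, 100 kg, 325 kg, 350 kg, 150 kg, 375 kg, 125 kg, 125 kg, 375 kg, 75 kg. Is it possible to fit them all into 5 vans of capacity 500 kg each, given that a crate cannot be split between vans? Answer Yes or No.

A valid assignment using 5 vans:
  van 1: 375 + 125 = 500
  van 2: 375 + 125 = 500
  van 3: 350 + 150 = 500
  van 4: 350 + 100 + 50 = 500
  van 5: 325 + 75 = 400
Every load is within 500 kg, so 5 vans suffice.

Yes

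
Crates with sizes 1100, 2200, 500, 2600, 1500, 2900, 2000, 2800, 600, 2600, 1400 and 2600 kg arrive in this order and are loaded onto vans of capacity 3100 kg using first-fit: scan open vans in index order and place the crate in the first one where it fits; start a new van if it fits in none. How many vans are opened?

9

  1100 → van 1 (new)  [load 1100/3100]
  2200 → van 2 (new)  [load 2200/3100]
  500 → van 1  [load 1600/3100]
  2600 → van 3 (new)  [load 2600/3100]
  1500 → van 1  [load 3100/3100]
  2900 → van 4 (new)  [load 2900/3100]
  2000 → van 5 (new)  [load 2000/3100]
  2800 → van 6 (new)  [load 2800/3100]
  600 → van 2  [load 2800/3100]
  2600 → van 7 (new)  [load 2600/3100]
  1400 → van 8 (new)  [load 1400/3100]
  2600 → van 9 (new)  [load 2600/3100]
9 vans opened.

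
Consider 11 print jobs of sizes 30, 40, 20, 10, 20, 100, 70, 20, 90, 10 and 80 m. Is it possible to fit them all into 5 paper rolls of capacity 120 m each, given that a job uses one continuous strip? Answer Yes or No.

Yes

A valid assignment using 5 paper rolls:
  roll 1: 100 + 20 = 120
  roll 2: 90 + 30 = 120
  roll 3: 80 + 40 = 120
  roll 4: 70 + 20 + 20 + 10 = 120
  roll 5: 10 = 10
Every load is within 120 m, so 5 paper rolls suffice.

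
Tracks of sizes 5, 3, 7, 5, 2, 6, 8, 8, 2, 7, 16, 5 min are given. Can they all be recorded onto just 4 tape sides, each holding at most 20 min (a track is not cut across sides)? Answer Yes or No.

A valid assignment using 4 tape sides:
  side 1: 16 + 3 = 19
  side 2: 8 + 8 + 2 + 2 = 20
  side 3: 7 + 7 + 6 = 20
  side 4: 5 + 5 + 5 = 15
Every load is within 20 min, so 4 tape sides suffice.

Yes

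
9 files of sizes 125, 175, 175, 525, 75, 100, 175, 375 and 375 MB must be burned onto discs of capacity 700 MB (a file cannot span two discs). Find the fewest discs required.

Total = 525 + 375 + 375 + 175 + 175 + 175 + 125 + 100 + 75 = 2100 MB.
Lower bound: ⌈2100/700⌉ = 3 discs.
A packing using 4 discs:
  disc 1: 525 + 175 = 700
  disc 2: 375 + 175 + 125 = 675
  disc 3: 375 + 175 + 100 = 650
  disc 4: 75 = 75
No arrangement into 3 discs stays within capacity, so 4 is optimal.

4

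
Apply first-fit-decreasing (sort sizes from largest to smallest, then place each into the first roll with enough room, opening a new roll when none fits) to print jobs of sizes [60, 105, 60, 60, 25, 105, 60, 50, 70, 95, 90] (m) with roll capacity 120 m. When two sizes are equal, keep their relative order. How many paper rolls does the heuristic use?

Sorted descending: 105, 105, 95, 90, 70, 60, 60, 60, 60, 50, 25.
  105 → roll 1 (new)  [load 105/120]
  105 → roll 2 (new)  [load 105/120]
  95 → roll 3 (new)  [load 95/120]
  90 → roll 4 (new)  [load 90/120]
  70 → roll 5 (new)  [load 70/120]
  60 → roll 6 (new)  [load 60/120]
  60 → roll 6  [load 120/120]
  60 → roll 7 (new)  [load 60/120]
  60 → roll 7  [load 120/120]
  50 → roll 5  [load 120/120]
  25 → roll 3  [load 120/120]
7 paper rolls opened.

7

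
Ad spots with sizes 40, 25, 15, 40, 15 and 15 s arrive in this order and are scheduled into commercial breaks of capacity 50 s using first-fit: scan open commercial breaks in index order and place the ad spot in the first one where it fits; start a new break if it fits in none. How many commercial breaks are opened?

4

  40 → break 1 (new)  [load 40/50]
  25 → break 2 (new)  [load 25/50]
  15 → break 2  [load 40/50]
  40 → break 3 (new)  [load 40/50]
  15 → break 4 (new)  [load 15/50]
  15 → break 4  [load 30/50]
4 commercial breaks opened.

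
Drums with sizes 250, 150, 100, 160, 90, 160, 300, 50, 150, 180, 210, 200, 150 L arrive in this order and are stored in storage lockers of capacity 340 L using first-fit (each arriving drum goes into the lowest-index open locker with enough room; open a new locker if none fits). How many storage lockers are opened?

  250 → locker 1 (new)  [load 250/340]
  150 → locker 2 (new)  [load 150/340]
  100 → locker 2  [load 250/340]
  160 → locker 3 (new)  [load 160/340]
  90 → locker 1  [load 340/340]
  160 → locker 3  [load 320/340]
  300 → locker 4 (new)  [load 300/340]
  50 → locker 2  [load 300/340]
  150 → locker 5 (new)  [load 150/340]
  180 → locker 5  [load 330/340]
  210 → locker 6 (new)  [load 210/340]
  200 → locker 7 (new)  [load 200/340]
  150 → locker 8 (new)  [load 150/340]
8 storage lockers opened.

8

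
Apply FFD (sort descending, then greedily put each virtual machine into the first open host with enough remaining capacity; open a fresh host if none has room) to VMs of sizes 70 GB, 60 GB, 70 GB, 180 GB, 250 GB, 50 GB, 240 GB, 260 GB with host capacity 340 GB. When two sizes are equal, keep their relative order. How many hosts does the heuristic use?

Sorted descending: 260, 250, 240, 180, 70, 70, 60, 50.
  260 → host 1 (new)  [load 260/340]
  250 → host 2 (new)  [load 250/340]
  240 → host 3 (new)  [load 240/340]
  180 → host 4 (new)  [load 180/340]
  70 → host 1  [load 330/340]
  70 → host 2  [load 320/340]
  60 → host 3  [load 300/340]
  50 → host 4  [load 230/340]
4 hosts opened.

4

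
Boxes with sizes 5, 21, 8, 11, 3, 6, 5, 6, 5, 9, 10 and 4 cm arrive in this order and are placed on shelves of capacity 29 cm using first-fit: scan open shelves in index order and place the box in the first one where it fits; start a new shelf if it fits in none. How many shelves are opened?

  5 → shelf 1 (new)  [load 5/29]
  21 → shelf 1  [load 26/29]
  8 → shelf 2 (new)  [load 8/29]
  11 → shelf 2  [load 19/29]
  3 → shelf 1  [load 29/29]
  6 → shelf 2  [load 25/29]
  5 → shelf 3 (new)  [load 5/29]
  6 → shelf 3  [load 11/29]
  5 → shelf 3  [load 16/29]
  9 → shelf 3  [load 25/29]
  10 → shelf 4 (new)  [load 10/29]
  4 → shelf 2  [load 29/29]
4 shelves opened.

4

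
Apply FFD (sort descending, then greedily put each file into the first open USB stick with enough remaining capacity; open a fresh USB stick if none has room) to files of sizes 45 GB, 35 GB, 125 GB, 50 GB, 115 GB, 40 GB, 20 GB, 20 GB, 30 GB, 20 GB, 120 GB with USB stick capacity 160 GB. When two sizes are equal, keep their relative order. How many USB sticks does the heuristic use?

Sorted descending: 125, 120, 115, 50, 45, 40, 35, 30, 20, 20, 20.
  125 → USB stick 1 (new)  [load 125/160]
  120 → USB stick 2 (new)  [load 120/160]
  115 → USB stick 3 (new)  [load 115/160]
  50 → USB stick 4 (new)  [load 50/160]
  45 → USB stick 3  [load 160/160]
  40 → USB stick 2  [load 160/160]
  35 → USB stick 1  [load 160/160]
  30 → USB stick 4  [load 80/160]
  20 → USB stick 4  [load 100/160]
  20 → USB stick 4  [load 120/160]
  20 → USB stick 4  [load 140/160]
4 USB sticks opened.

4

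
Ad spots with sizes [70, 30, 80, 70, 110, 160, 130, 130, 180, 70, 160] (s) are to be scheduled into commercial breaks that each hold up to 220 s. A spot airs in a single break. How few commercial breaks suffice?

7

Total = 180 + 160 + 160 + 130 + 130 + 110 + 80 + 70 + 70 + 70 + 30 = 1190 s.
Lower bound: ⌈1190/220⌉ = 6 commercial breaks.
A packing using 7 commercial breaks:
  break 1: 180 + 30 = 210
  break 2: 160 = 160
  break 3: 160 = 160
  break 4: 130 + 80 = 210
  break 5: 130 + 70 = 200
  break 6: 110 + 70 = 180
  break 7: 70 = 70
No arrangement into 6 commercial breaks stays within capacity, so 7 is optimal.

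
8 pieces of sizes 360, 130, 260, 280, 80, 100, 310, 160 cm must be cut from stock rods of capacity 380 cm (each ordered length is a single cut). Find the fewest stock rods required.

Total = 360 + 310 + 280 + 260 + 160 + 130 + 100 + 80 = 1680 cm.
Lower bound: ⌈1680/380⌉ = 5 stock rods.
A packing using 5 stock rods:
  stock rod 1: 360 = 360
  stock rod 2: 310 = 310
  stock rod 3: 280 + 100 = 380
  stock rod 4: 260 + 80 = 340
  stock rod 5: 160 + 130 = 290
This matches the lower bound, so 5 is optimal.

5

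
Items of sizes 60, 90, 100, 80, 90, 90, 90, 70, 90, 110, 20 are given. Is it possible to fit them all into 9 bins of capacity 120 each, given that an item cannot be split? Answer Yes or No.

Total = 890; ⌈890/120⌉ = 8.
9 items each exceed half the capacity and cannot share a bin, forcing at least 9 bins.
The bound of 9 does not rule out 9, but exhaustive search shows no assignment into 9 bins of capacity 120 exists — the minimum is 10.

No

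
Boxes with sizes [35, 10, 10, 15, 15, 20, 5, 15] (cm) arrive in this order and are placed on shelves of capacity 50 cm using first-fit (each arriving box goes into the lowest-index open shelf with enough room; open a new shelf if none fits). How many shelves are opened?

3

  35 → shelf 1 (new)  [load 35/50]
  10 → shelf 1  [load 45/50]
  10 → shelf 2 (new)  [load 10/50]
  15 → shelf 2  [load 25/50]
  15 → shelf 2  [load 40/50]
  20 → shelf 3 (new)  [load 20/50]
  5 → shelf 1  [load 50/50]
  15 → shelf 3  [load 35/50]
3 shelves opened.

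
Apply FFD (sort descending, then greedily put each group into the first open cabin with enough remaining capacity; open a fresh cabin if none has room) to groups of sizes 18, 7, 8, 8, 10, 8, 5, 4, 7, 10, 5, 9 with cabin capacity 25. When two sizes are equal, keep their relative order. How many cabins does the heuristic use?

4

Sorted descending: 18, 10, 10, 9, 8, 8, 8, 7, 7, 5, 5, 4.
  18 → cabin 1 (new)  [load 18/25]
  10 → cabin 2 (new)  [load 10/25]
  10 → cabin 2  [load 20/25]
  9 → cabin 3 (new)  [load 9/25]
  8 → cabin 3  [load 17/25]
  8 → cabin 3  [load 25/25]
  8 → cabin 4 (new)  [load 8/25]
  7 → cabin 1  [load 25/25]
  7 → cabin 4  [load 15/25]
  5 → cabin 2  [load 25/25]
  5 → cabin 4  [load 20/25]
  4 → cabin 4  [load 24/25]
4 cabins opened.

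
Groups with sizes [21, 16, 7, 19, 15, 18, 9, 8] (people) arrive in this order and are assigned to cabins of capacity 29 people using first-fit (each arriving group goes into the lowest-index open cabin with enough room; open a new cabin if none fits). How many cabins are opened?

  21 → cabin 1 (new)  [load 21/29]
  16 → cabin 2 (new)  [load 16/29]
  7 → cabin 1  [load 28/29]
  19 → cabin 3 (new)  [load 19/29]
  15 → cabin 4 (new)  [load 15/29]
  18 → cabin 5 (new)  [load 18/29]
  9 → cabin 2  [load 25/29]
  8 → cabin 3  [load 27/29]
5 cabins opened.

5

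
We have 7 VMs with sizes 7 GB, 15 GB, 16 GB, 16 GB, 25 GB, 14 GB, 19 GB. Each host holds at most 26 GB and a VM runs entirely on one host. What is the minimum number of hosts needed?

6

Total = 25 + 19 + 16 + 16 + 15 + 14 + 7 = 112 GB.
Lower bound: ⌈112/26⌉ = 5 hosts.
Also, 6 VMs each exceed 13 GB, and no two of those can share a host, so at least 6 hosts are needed.
A packing using 6 hosts:
  host 1: 25 = 25
  host 2: 19 + 7 = 26
  host 3: 16 = 16
  host 4: 16 = 16
  host 5: 15 = 15
  host 6: 14 = 14
This matches the lower bound, so 6 is optimal.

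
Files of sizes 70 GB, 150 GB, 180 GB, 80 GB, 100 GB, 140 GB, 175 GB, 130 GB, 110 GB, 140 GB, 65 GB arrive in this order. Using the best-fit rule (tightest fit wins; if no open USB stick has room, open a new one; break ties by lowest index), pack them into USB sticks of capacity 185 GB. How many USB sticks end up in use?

  70 → USB stick 1 (new)  [load 70/185]
  150 → USB stick 2 (new)  [load 150/185]
  180 → USB stick 3 (new)  [load 180/185]
  80 → USB stick 1  [load 150/185]
  100 → USB stick 4 (new)  [load 100/185]
  140 → USB stick 5 (new)  [load 140/185]
  175 → USB stick 6 (new)  [load 175/185]
  130 → USB stick 7 (new)  [load 130/185]
  110 → USB stick 8 (new)  [load 110/185]
  140 → USB stick 9 (new)  [load 140/185]
  65 → USB stick 8  [load 175/185]
9 USB sticks opened.

9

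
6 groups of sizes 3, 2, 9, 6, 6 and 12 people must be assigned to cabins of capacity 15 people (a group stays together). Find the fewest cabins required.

3

Total = 12 + 9 + 6 + 6 + 3 + 2 = 38 people.
Lower bound: ⌈38/15⌉ = 3 cabins.
A packing using 3 cabins:
  cabin 1: 12 + 3 = 15
  cabin 2: 9 + 6 = 15
  cabin 3: 6 + 2 = 8
This matches the lower bound, so 3 is optimal.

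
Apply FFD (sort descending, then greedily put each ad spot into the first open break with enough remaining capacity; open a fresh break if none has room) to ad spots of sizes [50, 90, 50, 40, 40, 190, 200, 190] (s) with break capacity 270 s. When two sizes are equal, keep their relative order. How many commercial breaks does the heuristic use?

4

Sorted descending: 200, 190, 190, 90, 50, 50, 40, 40.
  200 → break 1 (new)  [load 200/270]
  190 → break 2 (new)  [load 190/270]
  190 → break 3 (new)  [load 190/270]
  90 → break 4 (new)  [load 90/270]
  50 → break 1  [load 250/270]
  50 → break 2  [load 240/270]
  40 → break 3  [load 230/270]
  40 → break 3  [load 270/270]
4 commercial breaks opened.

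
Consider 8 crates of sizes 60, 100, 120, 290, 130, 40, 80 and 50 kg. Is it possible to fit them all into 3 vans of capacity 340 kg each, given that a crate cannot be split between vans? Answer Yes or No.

Yes

A valid assignment using 3 vans:
  van 1: 290 + 50 = 340
  van 2: 130 + 120 + 80 = 330
  van 3: 100 + 60 + 40 = 200
Every load is within 340 kg, so 3 vans suffice.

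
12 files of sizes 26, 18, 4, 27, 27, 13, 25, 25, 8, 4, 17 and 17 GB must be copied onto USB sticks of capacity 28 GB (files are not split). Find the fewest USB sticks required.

Total = 27 + 27 + 26 + 25 + 25 + 18 + 17 + 17 + 13 + 8 + 4 + 4 = 211 GB.
Lower bound: ⌈211/28⌉ = 8 USB sticks.
A packing using 9 USB sticks:
  USB stick 1: 27 = 27
  USB stick 2: 27 = 27
  USB stick 3: 26 = 26
  USB stick 4: 25 = 25
  USB stick 5: 25 = 25
  USB stick 6: 18 + 8 = 26
  USB stick 7: 17 + 4 + 4 = 25
  USB stick 8: 17 = 17
  USB stick 9: 13 = 13
No arrangement into 8 USB sticks stays within capacity, so 9 is optimal.

9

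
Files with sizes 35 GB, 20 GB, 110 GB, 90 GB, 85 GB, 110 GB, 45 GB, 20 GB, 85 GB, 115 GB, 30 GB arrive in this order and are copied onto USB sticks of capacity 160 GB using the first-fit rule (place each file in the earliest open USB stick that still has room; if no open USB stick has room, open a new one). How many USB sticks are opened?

6

  35 → USB stick 1 (new)  [load 35/160]
  20 → USB stick 1  [load 55/160]
  110 → USB stick 2 (new)  [load 110/160]
  90 → USB stick 1  [load 145/160]
  85 → USB stick 3 (new)  [load 85/160]
  110 → USB stick 4 (new)  [load 110/160]
  45 → USB stick 2  [load 155/160]
  20 → USB stick 3  [load 105/160]
  85 → USB stick 5 (new)  [load 85/160]
  115 → USB stick 6 (new)  [load 115/160]
  30 → USB stick 3  [load 135/160]
6 USB sticks opened.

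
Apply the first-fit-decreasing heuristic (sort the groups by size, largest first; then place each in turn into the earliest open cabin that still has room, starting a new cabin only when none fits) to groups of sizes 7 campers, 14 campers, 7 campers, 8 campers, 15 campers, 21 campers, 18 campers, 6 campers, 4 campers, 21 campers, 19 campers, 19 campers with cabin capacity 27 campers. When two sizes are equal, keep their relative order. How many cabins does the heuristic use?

Sorted descending: 21, 21, 19, 19, 18, 15, 14, 8, 7, 7, 6, 4.
  21 → cabin 1 (new)  [load 21/27]
  21 → cabin 2 (new)  [load 21/27]
  19 → cabin 3 (new)  [load 19/27]
  19 → cabin 4 (new)  [load 19/27]
  18 → cabin 5 (new)  [load 18/27]
  15 → cabin 6 (new)  [load 15/27]
  14 → cabin 7 (new)  [load 14/27]
  8 → cabin 3  [load 27/27]
  7 → cabin 4  [load 26/27]
  7 → cabin 5  [load 25/27]
  6 → cabin 1  [load 27/27]
  4 → cabin 2  [load 25/27]
7 cabins opened.

7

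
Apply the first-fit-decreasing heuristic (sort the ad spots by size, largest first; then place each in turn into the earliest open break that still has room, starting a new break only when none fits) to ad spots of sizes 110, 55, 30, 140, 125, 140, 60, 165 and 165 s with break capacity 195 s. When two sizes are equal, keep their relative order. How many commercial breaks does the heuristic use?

6

Sorted descending: 165, 165, 140, 140, 125, 110, 60, 55, 30.
  165 → break 1 (new)  [load 165/195]
  165 → break 2 (new)  [load 165/195]
  140 → break 3 (new)  [load 140/195]
  140 → break 4 (new)  [load 140/195]
  125 → break 5 (new)  [load 125/195]
  110 → break 6 (new)  [load 110/195]
  60 → break 5  [load 185/195]
  55 → break 3  [load 195/195]
  30 → break 1  [load 195/195]
6 commercial breaks opened.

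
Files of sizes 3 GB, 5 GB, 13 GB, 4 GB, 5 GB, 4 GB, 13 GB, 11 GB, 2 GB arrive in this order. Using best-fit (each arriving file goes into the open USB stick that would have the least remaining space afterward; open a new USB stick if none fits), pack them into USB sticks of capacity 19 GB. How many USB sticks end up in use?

4

  3 → USB stick 1 (new)  [load 3/19]
  5 → USB stick 1  [load 8/19]
  13 → USB stick 2 (new)  [load 13/19]
  4 → USB stick 2  [load 17/19]
  5 → USB stick 1  [load 13/19]
  4 → USB stick 1  [load 17/19]
  13 → USB stick 3 (new)  [load 13/19]
  11 → USB stick 4 (new)  [load 11/19]
  2 → USB stick 1  [load 19/19]
4 USB sticks opened.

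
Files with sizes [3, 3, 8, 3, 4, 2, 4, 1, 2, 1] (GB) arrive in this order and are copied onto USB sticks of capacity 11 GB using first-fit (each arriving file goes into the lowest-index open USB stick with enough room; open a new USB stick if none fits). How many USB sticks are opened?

3

  3 → USB stick 1 (new)  [load 3/11]
  3 → USB stick 1  [load 6/11]
  8 → USB stick 2 (new)  [load 8/11]
  3 → USB stick 1  [load 9/11]
  4 → USB stick 3 (new)  [load 4/11]
  2 → USB stick 1  [load 11/11]
  4 → USB stick 3  [load 8/11]
  1 → USB stick 2  [load 9/11]
  2 → USB stick 2  [load 11/11]
  1 → USB stick 3  [load 9/11]
3 USB sticks opened.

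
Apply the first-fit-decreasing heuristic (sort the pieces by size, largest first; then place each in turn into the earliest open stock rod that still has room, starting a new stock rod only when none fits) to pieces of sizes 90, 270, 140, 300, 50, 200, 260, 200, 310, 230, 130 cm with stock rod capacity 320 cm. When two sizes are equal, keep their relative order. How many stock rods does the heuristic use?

Sorted descending: 310, 300, 270, 260, 230, 200, 200, 140, 130, 90, 50.
  310 → stock rod 1 (new)  [load 310/320]
  300 → stock rod 2 (new)  [load 300/320]
  270 → stock rod 3 (new)  [load 270/320]
  260 → stock rod 4 (new)  [load 260/320]
  230 → stock rod 5 (new)  [load 230/320]
  200 → stock rod 6 (new)  [load 200/320]
  200 → stock rod 7 (new)  [load 200/320]
  140 → stock rod 8 (new)  [load 140/320]
  130 → stock rod 8  [load 270/320]
  90 → stock rod 5  [load 320/320]
  50 → stock rod 3  [load 320/320]
8 stock rods opened.

8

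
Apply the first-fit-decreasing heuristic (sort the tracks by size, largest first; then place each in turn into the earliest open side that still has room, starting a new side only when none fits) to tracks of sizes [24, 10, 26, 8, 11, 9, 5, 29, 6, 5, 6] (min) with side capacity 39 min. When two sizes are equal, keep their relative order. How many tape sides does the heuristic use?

Sorted descending: 29, 26, 24, 11, 10, 9, 8, 6, 6, 5, 5.
  29 → side 1 (new)  [load 29/39]
  26 → side 2 (new)  [load 26/39]
  24 → side 3 (new)  [load 24/39]
  11 → side 2  [load 37/39]
  10 → side 1  [load 39/39]
  9 → side 3  [load 33/39]
  8 → side 4 (new)  [load 8/39]
  6 → side 3  [load 39/39]
  6 → side 4  [load 14/39]
  5 → side 4  [load 19/39]
  5 → side 4  [load 24/39]
4 tape sides opened.

4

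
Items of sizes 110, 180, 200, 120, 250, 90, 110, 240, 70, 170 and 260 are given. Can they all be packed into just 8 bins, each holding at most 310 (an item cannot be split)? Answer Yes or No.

A valid assignment using 7 bins:
  bin 1: 260 = 260
  bin 2: 250 = 250
  bin 3: 240 + 70 = 310
  bin 4: 200 + 110 = 310
  bin 5: 180 + 120 = 300
  bin 6: 170 + 110 = 280
  bin 7: 90 = 90
That uses only 7 ≤ 8, so 8 bins are enough.

Yes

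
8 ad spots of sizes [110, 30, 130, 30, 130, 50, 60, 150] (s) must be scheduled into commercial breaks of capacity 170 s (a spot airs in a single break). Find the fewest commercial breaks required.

5

Total = 150 + 130 + 130 + 110 + 60 + 50 + 30 + 30 = 690 s.
Lower bound: ⌈690/170⌉ = 5 commercial breaks.
A packing using 5 commercial breaks:
  break 1: 150 = 150
  break 2: 130 + 30 = 160
  break 3: 130 + 30 = 160
  break 4: 110 + 60 = 170
  break 5: 50 = 50
This matches the lower bound, so 5 is optimal.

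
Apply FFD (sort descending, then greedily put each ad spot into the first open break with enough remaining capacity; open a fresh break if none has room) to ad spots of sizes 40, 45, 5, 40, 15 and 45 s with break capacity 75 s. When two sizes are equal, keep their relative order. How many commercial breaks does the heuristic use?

4

Sorted descending: 45, 45, 40, 40, 15, 5.
  45 → break 1 (new)  [load 45/75]
  45 → break 2 (new)  [load 45/75]
  40 → break 3 (new)  [load 40/75]
  40 → break 4 (new)  [load 40/75]
  15 → break 1  [load 60/75]
  5 → break 1  [load 65/75]
4 commercial breaks opened.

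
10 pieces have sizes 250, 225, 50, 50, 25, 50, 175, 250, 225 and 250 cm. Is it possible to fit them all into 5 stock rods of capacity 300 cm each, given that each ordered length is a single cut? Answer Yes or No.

No

Total = 1550 cm; ⌈1550/300⌉ = 6.
At least 6 stock rods are required, but only 5 are allowed.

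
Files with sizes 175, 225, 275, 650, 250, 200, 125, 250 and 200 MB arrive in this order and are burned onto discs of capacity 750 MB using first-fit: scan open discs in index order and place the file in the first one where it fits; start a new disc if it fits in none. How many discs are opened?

  175 → disc 1 (new)  [load 175/750]
  225 → disc 1  [load 400/750]
  275 → disc 1  [load 675/750]
  650 → disc 2 (new)  [load 650/750]
  250 → disc 3 (new)  [load 250/750]
  200 → disc 3  [load 450/750]
  125 → disc 3  [load 575/750]
  250 → disc 4 (new)  [load 250/750]
  200 → disc 4  [load 450/750]
4 discs opened.

4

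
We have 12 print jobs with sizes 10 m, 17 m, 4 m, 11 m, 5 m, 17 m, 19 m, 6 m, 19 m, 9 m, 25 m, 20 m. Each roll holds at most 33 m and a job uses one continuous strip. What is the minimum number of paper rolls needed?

Total = 25 + 20 + 19 + 19 + 17 + 17 + 11 + 10 + 9 + 6 + 5 + 4 = 162 m.
Lower bound: ⌈162/33⌉ = 5 paper rolls.
Also, 6 print jobs each exceed 33/2 m, and no two of those can share a roll, so at least 6 paper rolls are needed.
A packing using 6 paper rolls:
  roll 1: 25 + 6 = 31
  roll 2: 20 + 11 = 31
  roll 3: 19 + 10 + 4 = 33
  roll 4: 19 + 9 + 5 = 33
  roll 5: 17 = 17
  roll 6: 17 = 17
This matches the lower bound, so 6 is optimal.

6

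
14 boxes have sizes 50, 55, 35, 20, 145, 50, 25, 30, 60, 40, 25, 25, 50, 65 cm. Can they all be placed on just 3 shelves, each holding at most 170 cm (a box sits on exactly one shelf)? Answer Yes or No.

No

Total = 675 cm; ⌈675/170⌉ = 4.
At least 4 shelves are required, but only 3 are allowed.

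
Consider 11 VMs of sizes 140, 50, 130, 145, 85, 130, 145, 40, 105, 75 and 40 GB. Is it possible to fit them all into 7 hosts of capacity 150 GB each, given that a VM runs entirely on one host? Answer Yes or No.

Total = 1085 GB; ⌈1085/150⌉ = 8.
At least 8 hosts are required, but only 7 are allowed.

No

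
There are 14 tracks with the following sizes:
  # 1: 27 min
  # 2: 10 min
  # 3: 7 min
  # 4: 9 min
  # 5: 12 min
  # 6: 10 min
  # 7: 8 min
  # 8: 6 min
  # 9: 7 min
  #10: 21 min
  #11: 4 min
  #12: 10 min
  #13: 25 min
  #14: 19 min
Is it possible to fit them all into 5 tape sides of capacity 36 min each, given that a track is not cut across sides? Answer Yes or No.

A valid assignment using 5 tape sides:
  side 1: 27 + 9 = 36
  side 2: 25 + 10 = 35
  side 3: 21 + 12 = 33
  side 4: 19 + 10 + 7 = 36
  side 5: 10 + 8 + 7 + 6 + 4 = 35
Every load is within 36 min, so 5 tape sides suffice.

Yes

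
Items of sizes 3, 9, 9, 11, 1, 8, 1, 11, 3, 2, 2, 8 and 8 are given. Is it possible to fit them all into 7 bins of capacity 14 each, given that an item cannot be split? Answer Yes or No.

Yes

A valid assignment using 7 bins:
  bin 1: 11 + 3 = 14
  bin 2: 11 + 3 = 14
  bin 3: 9 + 2 + 2 + 1 = 14
  bin 4: 9 + 1 = 10
  bin 5: 8 = 8
  bin 6: 8 = 8
  bin 7: 8 = 8
Every load is within 14, so 7 bins suffice.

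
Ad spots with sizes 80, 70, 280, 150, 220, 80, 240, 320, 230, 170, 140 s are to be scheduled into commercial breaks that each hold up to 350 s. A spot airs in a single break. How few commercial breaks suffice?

7

Total = 320 + 280 + 240 + 230 + 220 + 170 + 150 + 140 + 80 + 80 + 70 = 1980 s.
Lower bound: ⌈1980/350⌉ = 6 commercial breaks.
A packing using 7 commercial breaks:
  break 1: 320 = 320
  break 2: 280 + 70 = 350
  break 3: 240 + 80 = 320
  break 4: 230 + 80 = 310
  break 5: 220 = 220
  break 6: 170 + 150 = 320
  break 7: 140 = 140
No arrangement into 6 commercial breaks stays within capacity, so 7 is optimal.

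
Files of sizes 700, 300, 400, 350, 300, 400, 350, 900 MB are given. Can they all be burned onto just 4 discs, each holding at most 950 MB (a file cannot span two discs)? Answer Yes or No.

Total = 3700 MB; ⌈3700/950⌉ = 4.
The bound of 4 does not rule out 4, but exhaustive search shows no assignment into 4 discs of capacity 950 MB exists — the minimum is 5.

No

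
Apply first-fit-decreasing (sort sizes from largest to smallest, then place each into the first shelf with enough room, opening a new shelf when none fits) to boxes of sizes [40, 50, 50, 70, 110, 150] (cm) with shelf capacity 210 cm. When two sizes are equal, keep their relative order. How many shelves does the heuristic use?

Sorted descending: 150, 110, 70, 50, 50, 40.
  150 → shelf 1 (new)  [load 150/210]
  110 → shelf 2 (new)  [load 110/210]
  70 → shelf 2  [load 180/210]
  50 → shelf 1  [load 200/210]
  50 → shelf 3 (new)  [load 50/210]
  40 → shelf 3  [load 90/210]
3 shelves opened.

3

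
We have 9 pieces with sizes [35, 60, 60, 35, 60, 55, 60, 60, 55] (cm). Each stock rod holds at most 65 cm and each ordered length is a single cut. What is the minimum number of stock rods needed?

Total = 60 + 60 + 60 + 60 + 60 + 55 + 55 + 35 + 35 = 480 cm.
Lower bound: ⌈480/65⌉ = 8 stock rods.
Also, 9 pieces each exceed 65/2 cm, and no two of those can share a stock rod, so at least 9 stock rods are needed.
A packing using 9 stock rods:
  stock rod 1: 60 = 60
  stock rod 2: 60 = 60
  stock rod 3: 60 = 60
  stock rod 4: 60 = 60
  stock rod 5: 60 = 60
  stock rod 6: 55 = 55
  stock rod 7: 55 = 55
  stock rod 8: 35 = 35
  stock rod 9: 35 = 35
This matches the lower bound, so 9 is optimal.

9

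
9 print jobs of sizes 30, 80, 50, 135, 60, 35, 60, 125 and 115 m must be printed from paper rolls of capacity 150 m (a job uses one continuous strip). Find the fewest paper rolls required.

Total = 135 + 125 + 115 + 80 + 60 + 60 + 50 + 35 + 30 = 690 m.
Lower bound: ⌈690/150⌉ = 5 paper rolls.
A packing using 5 paper rolls:
  roll 1: 135 = 135
  roll 2: 125 = 125
  roll 3: 115 + 35 = 150
  roll 4: 80 + 60 = 140
  roll 5: 60 + 50 + 30 = 140
This matches the lower bound, so 5 is optimal.

5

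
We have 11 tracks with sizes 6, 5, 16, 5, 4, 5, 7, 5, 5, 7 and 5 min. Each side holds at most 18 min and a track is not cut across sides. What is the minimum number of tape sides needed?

5

Total = 16 + 7 + 7 + 6 + 5 + 5 + 5 + 5 + 5 + 5 + 4 = 70 min.
Lower bound: ⌈70/18⌉ = 4 tape sides.
A packing using 5 tape sides:
  side 1: 16 = 16
  side 2: 7 + 7 + 4 = 18
  side 3: 6 + 5 + 5 = 16
  side 4: 5 + 5 + 5 = 15
  side 5: 5 = 5
No arrangement into 4 tape sides stays within capacity, so 5 is optimal.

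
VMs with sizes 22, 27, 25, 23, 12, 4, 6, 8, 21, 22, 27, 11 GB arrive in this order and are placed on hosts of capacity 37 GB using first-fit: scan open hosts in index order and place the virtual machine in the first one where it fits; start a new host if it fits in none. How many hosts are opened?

7

  22 → host 1 (new)  [load 22/37]
  27 → host 2 (new)  [load 27/37]
  25 → host 3 (new)  [load 25/37]
  23 → host 4 (new)  [load 23/37]
  12 → host 1  [load 34/37]
  4 → host 2  [load 31/37]
  6 → host 2  [load 37/37]
  8 → host 3  [load 33/37]
  21 → host 5 (new)  [load 21/37]
  22 → host 6 (new)  [load 22/37]
  27 → host 7 (new)  [load 27/37]
  11 → host 4  [load 34/37]
7 hosts opened.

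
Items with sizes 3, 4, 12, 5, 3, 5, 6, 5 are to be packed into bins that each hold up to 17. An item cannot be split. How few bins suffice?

3

Total = 12 + 6 + 5 + 5 + 5 + 4 + 3 + 3 = 43.
Lower bound: ⌈43/17⌉ = 3 bins.
A packing using 3 bins:
  bin 1: 12 + 5 = 17
  bin 2: 6 + 5 + 5 = 16
  bin 3: 4 + 3 + 3 = 10
This matches the lower bound, so 3 is optimal.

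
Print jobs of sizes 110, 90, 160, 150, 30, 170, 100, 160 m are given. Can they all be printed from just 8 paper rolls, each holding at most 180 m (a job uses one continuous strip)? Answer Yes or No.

A valid assignment using 7 paper rolls:
  roll 1: 170 = 170
  roll 2: 160 = 160
  roll 3: 160 = 160
  roll 4: 150 + 30 = 180
  roll 5: 110 = 110
  roll 6: 100 = 100
  roll 7: 90 = 90
That uses only 7 ≤ 8, so 8 paper rolls are enough.

Yes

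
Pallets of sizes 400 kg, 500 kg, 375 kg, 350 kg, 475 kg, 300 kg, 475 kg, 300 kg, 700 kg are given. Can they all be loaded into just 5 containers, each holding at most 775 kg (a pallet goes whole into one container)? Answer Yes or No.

Total = 3875 kg; ⌈3875/775⌉ = 5.
The bound of 5 does not rule out 5, but exhaustive search shows no assignment into 5 containers of capacity 775 kg exists — the minimum is 6.

No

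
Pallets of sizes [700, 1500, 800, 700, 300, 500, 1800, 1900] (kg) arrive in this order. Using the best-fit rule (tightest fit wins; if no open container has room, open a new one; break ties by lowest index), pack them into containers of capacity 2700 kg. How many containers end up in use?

  700 → container 1 (new)  [load 700/2700]
  1500 → container 1  [load 2200/2700]
  800 → container 2 (new)  [load 800/2700]
  700 → container 2  [load 1500/2700]
  300 → container 1  [load 2500/2700]
  500 → container 2  [load 2000/2700]
  1800 → container 3 (new)  [load 1800/2700]
  1900 → container 4 (new)  [load 1900/2700]
4 containers opened.

4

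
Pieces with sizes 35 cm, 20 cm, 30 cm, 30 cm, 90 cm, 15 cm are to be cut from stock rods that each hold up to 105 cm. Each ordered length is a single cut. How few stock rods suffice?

Total = 90 + 35 + 30 + 30 + 20 + 15 = 220 cm.
Lower bound: ⌈220/105⌉ = 3 stock rods.
A packing using 3 stock rods:
  stock rod 1: 90 + 15 = 105
  stock rod 2: 35 + 30 + 30 = 95
  stock rod 3: 20 = 20
This matches the lower bound, so 3 is optimal.

3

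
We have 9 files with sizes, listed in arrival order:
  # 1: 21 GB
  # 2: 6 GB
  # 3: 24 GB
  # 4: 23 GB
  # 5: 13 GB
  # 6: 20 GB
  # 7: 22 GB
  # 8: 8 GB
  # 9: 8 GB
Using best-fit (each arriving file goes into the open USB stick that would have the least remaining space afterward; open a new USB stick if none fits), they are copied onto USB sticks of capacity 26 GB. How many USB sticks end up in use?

7

  21 → USB stick 1 (new)  [load 21/26]
  6 → USB stick 2 (new)  [load 6/26]
  24 → USB stick 3 (new)  [load 24/26]
  23 → USB stick 4 (new)  [load 23/26]
  13 → USB stick 2  [load 19/26]
  20 → USB stick 5 (new)  [load 20/26]
  22 → USB stick 6 (new)  [load 22/26]
  8 → USB stick 7 (new)  [load 8/26]
  8 → USB stick 7  [load 16/26]
7 USB sticks opened.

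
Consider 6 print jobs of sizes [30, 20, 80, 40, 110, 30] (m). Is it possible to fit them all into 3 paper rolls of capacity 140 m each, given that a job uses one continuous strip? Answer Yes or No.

A valid assignment using 3 paper rolls:
  roll 1: 110 + 30 = 140
  roll 2: 80 + 40 + 20 = 140
  roll 3: 30 = 30
Every load is within 140 m, so 3 paper rolls suffice.

Yes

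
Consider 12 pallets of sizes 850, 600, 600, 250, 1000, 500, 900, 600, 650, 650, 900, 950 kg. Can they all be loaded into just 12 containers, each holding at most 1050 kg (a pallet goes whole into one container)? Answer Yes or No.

A valid assignment using 11 containers:
  container 1: 1000 = 1000
  container 2: 950 = 950
  container 3: 900 = 900
  container 4: 900 = 900
  container 5: 850 = 850
  container 6: 650 + 250 = 900
  container 7: 650 = 650
  container 8: 600 = 600
  container 9: 600 = 600
  container 10: 600 = 600
  container 11: 500 = 500
That uses only 11 ≤ 12, so 12 containers are enough.

Yes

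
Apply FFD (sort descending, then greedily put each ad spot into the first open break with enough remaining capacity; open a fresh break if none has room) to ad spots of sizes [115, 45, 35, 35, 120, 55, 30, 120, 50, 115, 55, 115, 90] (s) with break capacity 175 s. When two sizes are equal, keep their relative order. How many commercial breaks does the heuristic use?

6

Sorted descending: 120, 120, 115, 115, 115, 90, 55, 55, 50, 45, 35, 35, 30.
  120 → break 1 (new)  [load 120/175]
  120 → break 2 (new)  [load 120/175]
  115 → break 3 (new)  [load 115/175]
  115 → break 4 (new)  [load 115/175]
  115 → break 5 (new)  [load 115/175]
  90 → break 6 (new)  [load 90/175]
  55 → break 1  [load 175/175]
  55 → break 2  [load 175/175]
  50 → break 3  [load 165/175]
  45 → break 4  [load 160/175]
  35 → break 5  [load 150/175]
  35 → break 6  [load 125/175]
  30 → break 6  [load 155/175]
6 commercial breaks opened.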